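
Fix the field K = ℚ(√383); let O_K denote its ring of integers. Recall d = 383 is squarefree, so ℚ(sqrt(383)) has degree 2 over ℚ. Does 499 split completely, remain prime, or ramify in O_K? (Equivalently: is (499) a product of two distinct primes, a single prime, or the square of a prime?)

Since 383 ≢ 1 mod 4, the ring of integers is ℤ[√383] with discriminant 4·383 = 1532.
Since gcd(499, 1532) = 1 the prime 499 does not ramify.
(383/499) = 383^249 mod 499 = 498, giving Legendre symbol -1.
(383/499) = -1, so 499 is inert.

inert — (499) stays prime in O_K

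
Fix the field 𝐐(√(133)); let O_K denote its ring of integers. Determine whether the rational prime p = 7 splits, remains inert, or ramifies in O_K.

Since 133 ≡ 1 mod 4, the ring of integers is ℤ[(1+√133)/2] with discriminant 133.
7 divides disc(K) = 133, so 7 ramifies.

p ramifies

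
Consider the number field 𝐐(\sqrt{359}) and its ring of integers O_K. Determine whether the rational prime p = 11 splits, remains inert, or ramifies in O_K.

remains prime (inert)

359 mod 4 = 3, hence disc K = 4·359 = 1436 and O_K = ℤ[√359].
disc(K) = 1436 is not divisible by 11; 11 is unramified.
Euler's criterion: 359^5 mod 11 = 10. Thus (359|11) = -1.
(359/11) = -1, so 11 is inert.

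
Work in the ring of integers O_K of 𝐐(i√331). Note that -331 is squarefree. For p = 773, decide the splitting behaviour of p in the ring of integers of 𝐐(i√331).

-331 mod 4 = 1, hence disc K = -331 and O_K = ℤ[(1+√-331)/2].
Since gcd(773, -331) = 1 the prime 773 does not ramify.
Compute (-331/773) via Euler: 442^((773-1)/2) mod 773 = 1, so (-331/773) = 1.
(-331/773) = 1, so 773 splits.

p splits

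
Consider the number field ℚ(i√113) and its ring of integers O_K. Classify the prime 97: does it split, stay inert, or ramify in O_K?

p splits

d = -113 ≡ 3 (mod 4), so O_K = ℤ[√-113] and disc(K) = 4d = -452.
97 ∤ -452, so 97 is unramified.
Euler's criterion: (-113)^48 mod 97 = 1. Thus (-113|97) = 1.
(-113/97) = 1, so 97 splits.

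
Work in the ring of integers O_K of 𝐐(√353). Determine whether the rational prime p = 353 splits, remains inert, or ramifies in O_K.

ramifies in O_K

353 mod 4 = 1, hence disc K = 353 and O_K = ℤ[(1+√353)/2].
353 divides disc(K) = 353, so 353 ramifies.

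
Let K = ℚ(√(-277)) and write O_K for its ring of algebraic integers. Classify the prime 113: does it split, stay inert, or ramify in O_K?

splits completely

Since -277 ≢ 1 mod 4, the ring of integers is ℤ[√-277] with discriminant 4·(-277) = -1108.
disc(K) = -1108 is not divisible by 113; 113 is unramified.
Compute (-277/113) via Euler: 62^((113-1)/2) mod 113 = 1, so (-277/113) = 1.
d is a quadratic residue mod p, hence 113 splits in O_K.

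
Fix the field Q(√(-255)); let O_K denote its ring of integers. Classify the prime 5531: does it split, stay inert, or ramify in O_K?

split — (5531) = 𝔭₁𝔭₂ with 𝔭₁ ≠ 𝔭₂

Since -255 ≡ 1 mod 4, the ring of integers is ℤ[(1+√-255)/2] with discriminant -255.
5531 ∤ -255, so 5531 is unramified.
Legendre symbol by Euler's criterion: (-255/5531) ≡ (-255)^2765 ≡ 1 (mod 5531), i.e. (-255/5531) = 1.
Legendre symbol 1 ⇒ 5531 is split.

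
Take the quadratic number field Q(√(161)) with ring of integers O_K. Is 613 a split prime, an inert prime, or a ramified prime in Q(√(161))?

d = 161 ≡ 1 (mod 4), so O_K = ℤ[(1+√161)/2] and disc(K) = d = 161.
disc(K) = 161 is not divisible by 613; 613 is unramified.
Compute (161/613) via Euler: 161^((613-1)/2) mod 613 = 612, so (161/613) = -1.
(161/613) = -1, so 613 is inert.

inert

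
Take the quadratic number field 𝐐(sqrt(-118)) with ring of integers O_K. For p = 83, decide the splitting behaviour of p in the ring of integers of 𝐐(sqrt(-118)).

-118 mod 4 = 2, hence disc K = 4·(-118) = -472 and O_K = ℤ[√-118].
disc(K) = -472 is not divisible by 83; 83 is unramified.
Legendre symbol by Euler's criterion: (-118/83) ≡ (-118)^41 ≡ 1 (mod 83), i.e. (-118/83) = 1.
d is a quadratic residue mod p, hence 83 splits in O_K.

split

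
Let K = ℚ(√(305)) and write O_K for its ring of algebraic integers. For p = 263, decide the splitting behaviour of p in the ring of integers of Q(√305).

inert — (263) stays prime in O_K

d = 305 ≡ 1 (mod 4), so O_K = ℤ[(1+√305)/2] and disc(K) = d = 305.
263 ∤ 305, so 263 is unramified.
Compute (305/263) via Euler: 42^((263-1)/2) mod 263 = 262, so (305/263) = -1.
d is a non-residue mod p, hence 263 remains inert in O_K.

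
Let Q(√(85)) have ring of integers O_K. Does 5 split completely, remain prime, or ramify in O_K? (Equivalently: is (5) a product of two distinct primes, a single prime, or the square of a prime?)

Since 85 ≡ 1 mod 4, the ring of integers is ℤ[(1+√85)/2] with discriminant 85.
5 divides disc(K) = 85, so 5 ramifies.

ramified — (5) = 𝔭²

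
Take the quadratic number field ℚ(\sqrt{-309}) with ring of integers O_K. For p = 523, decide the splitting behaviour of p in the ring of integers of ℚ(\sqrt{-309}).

d = -309 ≡ 3 (mod 4), so O_K = ℤ[√-309] and disc(K) = 4d = -1236.
523 ∤ -1236, so 523 is unramified.
(-309/523) = 214^261 mod 523 = 522, giving Legendre symbol -1.
(-309/523) = -1, so 523 is inert.

inert — (523) stays prime in O_K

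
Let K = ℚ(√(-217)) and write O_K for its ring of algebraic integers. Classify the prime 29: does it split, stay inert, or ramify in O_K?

-217 mod 4 = 3, hence disc K = 4·(-217) = -868 and O_K = ℤ[√-217].
disc(K) = -868 is not divisible by 29; 29 is unramified.
(-217/29) = 15^14 mod 29 = 28, giving Legendre symbol -1.
(-217/29) = -1, so 29 is inert.

inert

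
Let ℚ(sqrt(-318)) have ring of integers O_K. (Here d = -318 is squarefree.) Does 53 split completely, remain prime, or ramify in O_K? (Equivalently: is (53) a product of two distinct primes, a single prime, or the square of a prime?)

d = -318 ≡ 2 (mod 4), so O_K = ℤ[√-318] and disc(K) = 4d = -1272.
53 divides disc(K) = -1272, so 53 ramifies.

ramifies in O_K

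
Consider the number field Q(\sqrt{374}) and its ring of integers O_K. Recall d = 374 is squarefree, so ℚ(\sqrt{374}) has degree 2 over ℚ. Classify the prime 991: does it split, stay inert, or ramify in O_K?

Since 374 ≢ 1 mod 4, the ring of integers is ℤ[√374] with discriminant 4·374 = 1496.
disc(K) = 1496 is not divisible by 991; 991 is unramified.
(374/991) = 374^495 mod 991 = 1, giving Legendre symbol 1.
d is a quadratic residue mod p, hence 991 splits in O_K.

splits completely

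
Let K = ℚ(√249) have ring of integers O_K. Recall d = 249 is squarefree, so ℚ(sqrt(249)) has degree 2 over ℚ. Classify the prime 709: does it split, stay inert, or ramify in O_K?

249 mod 4 = 1, hence disc K = 249 and O_K = ℤ[(1+√249)/2].
709 ∤ 249, so 709 is unramified.
Legendre symbol by Euler's criterion: (249/709) ≡ 249^354 ≡ 708 (mod 709), i.e. (249/709) = -1.
Legendre symbol -1 ⇒ 709 is inert.

p is inert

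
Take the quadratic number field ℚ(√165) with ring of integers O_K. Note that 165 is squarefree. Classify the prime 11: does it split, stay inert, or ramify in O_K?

d = 165 ≡ 1 (mod 4), so O_K = ℤ[(1+√165)/2] and disc(K) = d = 165.
disc(K) = 165 = 11·15, so p = 11 is ramified.

ramifies in O_K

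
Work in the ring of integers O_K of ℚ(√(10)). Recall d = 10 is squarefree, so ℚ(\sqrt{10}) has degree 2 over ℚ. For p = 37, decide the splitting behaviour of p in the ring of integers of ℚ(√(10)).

splits completely

Since 10 ≢ 1 mod 4, the ring of integers is ℤ[√10] with discriminant 4·10 = 40.
Since gcd(37, 40) = 1 the prime 37 does not ramify.
Legendre symbol by Euler's criterion: (10/37) ≡ 10^18 ≡ 1 (mod 37), i.e. (10/37) = 1.
(10/37) = 1, so 37 splits.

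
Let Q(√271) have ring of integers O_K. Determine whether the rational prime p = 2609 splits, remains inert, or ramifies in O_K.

split — (2609) = 𝔭₁𝔭₂ with 𝔭₁ ≠ 𝔭₂

271 mod 4 = 3, hence disc K = 4·271 = 1084 and O_K = ℤ[√271].
disc(K) = 1084 is not divisible by 2609; 2609 is unramified.
Euler's criterion: 271^1304 mod 2609 = 1. Thus (271|2609) = 1.
(271/2609) = 1, so 2609 splits.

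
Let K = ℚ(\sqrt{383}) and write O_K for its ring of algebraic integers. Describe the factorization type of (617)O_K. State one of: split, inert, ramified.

inert — (617) stays prime in O_K

383 mod 4 = 3, hence disc K = 4·383 = 1532 and O_K = ℤ[√383].
617 ∤ 1532, so 617 is unramified.
Euler's criterion: 383^308 mod 617 = 616. Thus (383|617) = -1.
d is a non-residue mod p, hence 617 remains inert in O_K.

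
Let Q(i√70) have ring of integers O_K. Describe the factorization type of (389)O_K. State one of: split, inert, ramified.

Since -70 ≢ 1 mod 4, the ring of integers is ℤ[√-70] with discriminant 4·(-70) = -280.
Since gcd(389, -280) = 1 the prime 389 does not ramify.
Compute (-70/389) via Euler: 319^((389-1)/2) mod 389 = 388, so (-70/389) = -1.
(-70/389) = -1, so 389 is inert.

389 remains inert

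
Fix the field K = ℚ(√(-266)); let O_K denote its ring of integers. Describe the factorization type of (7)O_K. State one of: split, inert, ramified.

d = -266 ≡ 2 (mod 4), so O_K = ℤ[√-266] and disc(K) = 4d = -1064.
7 divides disc(K) = -1064, so 7 ramifies.

ramifies in O_K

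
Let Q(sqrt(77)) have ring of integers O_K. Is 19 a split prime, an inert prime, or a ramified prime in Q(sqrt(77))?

splits completely

77 mod 4 = 1, hence disc K = 77 and O_K = ℤ[(1+√77)/2].
Since gcd(19, 77) = 1 the prime 19 does not ramify.
(77/19) = 1^9 mod 19 = 1, giving Legendre symbol 1.
Legendre symbol 1 ⇒ 19 is split.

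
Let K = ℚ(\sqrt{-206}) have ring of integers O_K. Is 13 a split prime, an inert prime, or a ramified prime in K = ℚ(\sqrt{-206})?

inert

-206 mod 4 = 2, hence disc K = 4·(-206) = -824 and O_K = ℤ[√-206].
disc(K) = -824 is not divisible by 13; 13 is unramified.
(-206/13) = 2^6 mod 13 = 12, giving Legendre symbol -1.
Legendre symbol -1 ⇒ 13 is inert.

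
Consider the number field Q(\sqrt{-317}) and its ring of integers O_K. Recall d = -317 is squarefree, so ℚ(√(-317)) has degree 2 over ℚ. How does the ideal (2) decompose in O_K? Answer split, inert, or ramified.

ramifies in O_K

-317 mod 4 = 3, hence disc K = 4·(-317) = -1268 and O_K = ℤ[√-317].
disc(K) = -1268 = 2·(-634), so p = 2 is ramified.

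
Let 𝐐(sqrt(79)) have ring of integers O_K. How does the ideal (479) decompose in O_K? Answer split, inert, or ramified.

p is inert

d = 79 ≡ 3 (mod 4), so O_K = ℤ[√79] and disc(K) = 4d = 316.
disc(K) = 316 is not divisible by 479; 479 is unramified.
Euler's criterion: 79^239 mod 479 = 478. Thus (79|479) = -1.
d is a non-residue mod p, hence 479 remains inert in O_K.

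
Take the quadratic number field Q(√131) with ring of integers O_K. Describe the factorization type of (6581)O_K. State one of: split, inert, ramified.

131 mod 4 = 3, hence disc K = 4·131 = 524 and O_K = ℤ[√131].
disc(K) = 524 is not divisible by 6581; 6581 is unramified.
Compute (131/6581) via Euler: 131^((6581-1)/2) mod 6581 = 6580, so (131/6581) = -1.
(131/6581) = -1, so 6581 is inert.

inert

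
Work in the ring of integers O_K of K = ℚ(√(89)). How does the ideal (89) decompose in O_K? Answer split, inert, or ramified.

d = 89 ≡ 1 (mod 4), so O_K = ℤ[(1+√89)/2] and disc(K) = d = 89.
89 divides disc(K) = 89, so 89 ramifies.

ramified — (89) = 𝔭²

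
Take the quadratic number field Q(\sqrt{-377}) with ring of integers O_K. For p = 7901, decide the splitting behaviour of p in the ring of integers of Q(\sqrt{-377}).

-377 mod 4 = 3, hence disc K = 4·(-377) = -1508 and O_K = ℤ[√-377].
7901 ∤ -1508, so 7901 is unramified.
Compute (-377/7901) via Euler: 7524^((7901-1)/2) mod 7901 = 1, so (-377/7901) = 1.
Legendre symbol 1 ⇒ 7901 is split.

7901 splits in O_K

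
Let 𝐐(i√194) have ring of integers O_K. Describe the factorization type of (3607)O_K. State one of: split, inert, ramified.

-194 mod 4 = 2, hence disc K = 4·(-194) = -776 and O_K = ℤ[√-194].
3607 ∤ -776, so 3607 is unramified.
Compute (-194/3607) via Euler: 3413^((3607-1)/2) mod 3607 = 3606, so (-194/3607) = -1.
(-194/3607) = -1, so 3607 is inert.

remains prime (inert)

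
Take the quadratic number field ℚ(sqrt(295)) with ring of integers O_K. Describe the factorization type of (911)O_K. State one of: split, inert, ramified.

inert

Since 295 ≢ 1 mod 4, the ring of integers is ℤ[√295] with discriminant 4·295 = 1180.
disc(K) = 1180 is not divisible by 911; 911 is unramified.
(295/911) = 295^455 mod 911 = 910, giving Legendre symbol -1.
d is a non-residue mod p, hence 911 remains inert in O_K.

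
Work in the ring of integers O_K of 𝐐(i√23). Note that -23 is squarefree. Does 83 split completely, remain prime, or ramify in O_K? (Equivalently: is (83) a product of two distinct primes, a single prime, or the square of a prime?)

d = -23 ≡ 1 (mod 4), so O_K = ℤ[(1+√-23)/2] and disc(K) = d = -23.
disc(K) = -23 is not divisible by 83; 83 is unramified.
(-23/83) = 60^41 mod 83 = 82, giving Legendre symbol -1.
Legendre symbol -1 ⇒ 83 is inert.

83 remains inert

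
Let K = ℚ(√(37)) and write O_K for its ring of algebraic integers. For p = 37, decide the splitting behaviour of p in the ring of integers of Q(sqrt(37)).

ramified — (37) = 𝔭²

d = 37 ≡ 1 (mod 4), so O_K = ℤ[(1+√37)/2] and disc(K) = d = 37.
Ramification test: 37 | 37. The prime 37 ramifies in K.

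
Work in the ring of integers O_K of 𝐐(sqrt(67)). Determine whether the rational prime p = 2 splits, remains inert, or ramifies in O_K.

ramifies in O_K

d = 67 ≡ 3 (mod 4), so O_K = ℤ[√67] and disc(K) = 4d = 268.
2 divides disc(K) = 268, so 2 ramifies.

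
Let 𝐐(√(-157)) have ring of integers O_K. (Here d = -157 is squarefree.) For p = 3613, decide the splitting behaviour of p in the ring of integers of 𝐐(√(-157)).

Since -157 ≢ 1 mod 4, the ring of integers is ℤ[√-157] with discriminant 4·(-157) = -628.
Since gcd(3613, -628) = 1 the prime 3613 does not ramify.
(-157/3613) = 3456^1806 mod 3613 = 3612, giving Legendre symbol -1.
d is a non-residue mod p, hence 3613 remains inert in O_K.

p is inert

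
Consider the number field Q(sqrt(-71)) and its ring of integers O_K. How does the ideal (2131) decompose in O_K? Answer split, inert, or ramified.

Since -71 ≡ 1 mod 4, the ring of integers is ℤ[(1+√-71)/2] with discriminant -71.
Since gcd(2131, -71) = 1 the prime 2131 does not ramify.
Legendre symbol by Euler's criterion: (-71/2131) ≡ (-71)^1065 ≡ 1 (mod 2131), i.e. (-71/2131) = 1.
Legendre symbol 1 ⇒ 2131 is split.

split — (2131) = 𝔭₁𝔭₂ with 𝔭₁ ≠ 𝔭₂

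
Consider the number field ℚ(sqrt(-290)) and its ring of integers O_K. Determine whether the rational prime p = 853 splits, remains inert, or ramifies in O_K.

d = -290 ≡ 2 (mod 4), so O_K = ℤ[√-290] and disc(K) = 4d = -1160.
853 ∤ -1160, so 853 is unramified.
(-290/853) = 563^426 mod 853 = 852, giving Legendre symbol -1.
d is a non-residue mod p, hence 853 remains inert in O_K.

inert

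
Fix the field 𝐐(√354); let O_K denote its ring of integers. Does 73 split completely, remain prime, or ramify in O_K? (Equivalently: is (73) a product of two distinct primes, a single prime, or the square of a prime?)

d = 354 ≡ 2 (mod 4), so O_K = ℤ[√354] and disc(K) = 4d = 1416.
disc(K) = 1416 is not divisible by 73; 73 is unramified.
(354/73) = 62^36 mod 73 = 72, giving Legendre symbol -1.
Legendre symbol -1 ⇒ 73 is inert.

remains prime (inert)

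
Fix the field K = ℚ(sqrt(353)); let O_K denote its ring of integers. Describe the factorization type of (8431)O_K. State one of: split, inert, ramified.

split

353 mod 4 = 1, hence disc K = 353 and O_K = ℤ[(1+√353)/2].
disc(K) = 353 is not divisible by 8431; 8431 is unramified.
Legendre symbol by Euler's criterion: (353/8431) ≡ 353^4215 ≡ 1 (mod 8431), i.e. (353/8431) = 1.
Legendre symbol 1 ⇒ 8431 is split.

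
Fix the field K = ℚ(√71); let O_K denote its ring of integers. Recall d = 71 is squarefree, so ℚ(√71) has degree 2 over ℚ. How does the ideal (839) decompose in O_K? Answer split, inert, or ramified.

Since 71 ≢ 1 mod 4, the ring of integers is ℤ[√71] with discriminant 4·71 = 284.
disc(K) = 284 is not divisible by 839; 839 is unramified.
(71/839) = 71^419 mod 839 = 838, giving Legendre symbol -1.
(71/839) = -1, so 839 is inert.

839 remains inert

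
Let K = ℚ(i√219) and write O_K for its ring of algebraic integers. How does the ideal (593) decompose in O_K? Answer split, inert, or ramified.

Since -219 ≡ 1 mod 4, the ring of integers is ℤ[(1+√-219)/2] with discriminant -219.
disc(K) = -219 is not divisible by 593; 593 is unramified.
Compute (-219/593) via Euler: 374^((593-1)/2) mod 593 = 592, so (-219/593) = -1.
d is a non-residue mod p, hence 593 remains inert in O_K.

inert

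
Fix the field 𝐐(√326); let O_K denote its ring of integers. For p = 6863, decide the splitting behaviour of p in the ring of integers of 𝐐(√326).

split — (6863) = 𝔭₁𝔭₂ with 𝔭₁ ≠ 𝔭₂

326 mod 4 = 2, hence disc K = 4·326 = 1304 and O_K = ℤ[√326].
Since gcd(6863, 1304) = 1 the prime 6863 does not ramify.
Euler's criterion: 326^3431 mod 6863 = 1. Thus (326|6863) = 1.
(326/6863) = 1, so 6863 splits.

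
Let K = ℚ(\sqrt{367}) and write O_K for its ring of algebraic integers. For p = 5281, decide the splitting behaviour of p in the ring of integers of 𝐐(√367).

inert — (5281) stays prime in O_K

d = 367 ≡ 3 (mod 4), so O_K = ℤ[√367] and disc(K) = 4d = 1468.
Since gcd(5281, 1468) = 1 the prime 5281 does not ramify.
Compute (367/5281) via Euler: 367^((5281-1)/2) mod 5281 = 5280, so (367/5281) = -1.
(367/5281) = -1, so 5281 is inert.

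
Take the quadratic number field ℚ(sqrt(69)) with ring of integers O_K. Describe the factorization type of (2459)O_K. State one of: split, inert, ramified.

split — (2459) = 𝔭₁𝔭₂ with 𝔭₁ ≠ 𝔭₂

69 mod 4 = 1, hence disc K = 69 and O_K = ℤ[(1+√69)/2].
2459 ∤ 69, so 2459 is unramified.
(69/2459) = 69^1229 mod 2459 = 1, giving Legendre symbol 1.
(69/2459) = 1, so 2459 splits.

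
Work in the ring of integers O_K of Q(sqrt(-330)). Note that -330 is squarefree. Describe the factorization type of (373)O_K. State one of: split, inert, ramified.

-330 mod 4 = 2, hence disc K = 4·(-330) = -1320 and O_K = ℤ[√-330].
373 ∤ -1320, so 373 is unramified.
(-330/373) = 43^186 mod 373 = 372, giving Legendre symbol -1.
(-330/373) = -1, so 373 is inert.

remains prime (inert)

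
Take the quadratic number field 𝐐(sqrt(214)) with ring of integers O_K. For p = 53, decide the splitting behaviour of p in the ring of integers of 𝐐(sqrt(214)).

Since 214 ≢ 1 mod 4, the ring of integers is ℤ[√214] with discriminant 4·214 = 856.
disc(K) = 856 is not divisible by 53; 53 is unramified.
Legendre symbol by Euler's criterion: (214/53) ≡ 214^26 ≡ 52 (mod 53), i.e. (214/53) = -1.
d is a non-residue mod p, hence 53 remains inert in O_K.

remains prime (inert)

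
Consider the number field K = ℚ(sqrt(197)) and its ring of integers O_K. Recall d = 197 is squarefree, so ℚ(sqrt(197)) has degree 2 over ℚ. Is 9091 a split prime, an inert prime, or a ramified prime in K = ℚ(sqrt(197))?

split — (9091) = 𝔭₁𝔭₂ with 𝔭₁ ≠ 𝔭₂

197 mod 4 = 1, hence disc K = 197 and O_K = ℤ[(1+√197)/2].
Since gcd(9091, 197) = 1 the prime 9091 does not ramify.
Compute (197/9091) via Euler: 197^((9091-1)/2) mod 9091 = 1, so (197/9091) = 1.
d is a quadratic residue mod p, hence 9091 splits in O_K.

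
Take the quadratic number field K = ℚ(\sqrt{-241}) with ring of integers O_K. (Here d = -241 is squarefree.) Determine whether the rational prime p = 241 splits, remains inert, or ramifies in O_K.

-241 mod 4 = 3, hence disc K = 4·(-241) = -964 and O_K = ℤ[√-241].
Ramification test: 241 | -964. The prime 241 ramifies in K.

ramifies in O_K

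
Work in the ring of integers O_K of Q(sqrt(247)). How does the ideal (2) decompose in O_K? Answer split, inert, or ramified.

2 is ramified

247 mod 4 = 3, hence disc K = 4·247 = 988 and O_K = ℤ[√247].
disc(K) = 988 = 2·494, so p = 2 is ramified.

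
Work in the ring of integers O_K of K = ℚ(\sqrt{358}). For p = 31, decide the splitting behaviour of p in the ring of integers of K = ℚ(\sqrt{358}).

inert

d = 358 ≡ 2 (mod 4), so O_K = ℤ[√358] and disc(K) = 4d = 1432.
disc(K) = 1432 is not divisible by 31; 31 is unramified.
(358/31) = 17^15 mod 31 = 30, giving Legendre symbol -1.
Legendre symbol -1 ⇒ 31 is inert.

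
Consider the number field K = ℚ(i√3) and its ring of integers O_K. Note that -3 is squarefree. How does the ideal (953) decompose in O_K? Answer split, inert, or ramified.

-3 mod 4 = 1, hence disc K = -3 and O_K = ℤ[(1+√-3)/2].
disc(K) = -3 is not divisible by 953; 953 is unramified.
Compute (-3/953) via Euler: 950^((953-1)/2) mod 953 = 952, so (-3/953) = -1.
Legendre symbol -1 ⇒ 953 is inert.

remains prime (inert)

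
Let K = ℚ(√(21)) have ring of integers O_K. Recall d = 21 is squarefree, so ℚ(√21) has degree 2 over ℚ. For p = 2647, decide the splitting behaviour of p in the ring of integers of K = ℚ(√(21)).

d = 21 ≡ 1 (mod 4), so O_K = ℤ[(1+√21)/2] and disc(K) = d = 21.
Since gcd(2647, 21) = 1 the prime 2647 does not ramify.
Legendre symbol by Euler's criterion: (21/2647) ≡ 21^1323 ≡ 1 (mod 2647), i.e. (21/2647) = 1.
d is a quadratic residue mod p, hence 2647 splits in O_K.

split — (2647) = 𝔭₁𝔭₂ with 𝔭₁ ≠ 𝔭₂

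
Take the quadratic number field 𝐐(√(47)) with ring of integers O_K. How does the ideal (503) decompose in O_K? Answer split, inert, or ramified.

d = 47 ≡ 3 (mod 4), so O_K = ℤ[√47] and disc(K) = 4d = 188.
disc(K) = 188 is not divisible by 503; 503 is unramified.
Legendre symbol by Euler's criterion: (47/503) ≡ 47^251 ≡ 1 (mod 503), i.e. (47/503) = 1.
(47/503) = 1, so 503 splits.

splits completely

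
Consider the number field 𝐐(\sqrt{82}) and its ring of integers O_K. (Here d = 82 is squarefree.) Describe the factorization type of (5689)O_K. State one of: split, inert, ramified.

d = 82 ≡ 2 (mod 4), so O_K = ℤ[√82] and disc(K) = 4d = 328.
5689 ∤ 328, so 5689 is unramified.
Compute (82/5689) via Euler: 82^((5689-1)/2) mod 5689 = 1, so (82/5689) = 1.
(82/5689) = 1, so 5689 splits.

split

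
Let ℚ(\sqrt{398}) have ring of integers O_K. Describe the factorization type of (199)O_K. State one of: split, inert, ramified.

398 mod 4 = 2, hence disc K = 4·398 = 1592 and O_K = ℤ[√398].
Ramification test: 199 | 1592. The prime 199 ramifies in K.

p ramifies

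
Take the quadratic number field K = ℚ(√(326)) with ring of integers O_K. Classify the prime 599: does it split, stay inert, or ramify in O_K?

d = 326 ≡ 2 (mod 4), so O_K = ℤ[√326] and disc(K) = 4d = 1304.
disc(K) = 1304 is not divisible by 599; 599 is unramified.
(326/599) = 326^299 mod 599 = 1, giving Legendre symbol 1.
Legendre symbol 1 ⇒ 599 is split.

split — (599) = 𝔭₁𝔭₂ with 𝔭₁ ≠ 𝔭₂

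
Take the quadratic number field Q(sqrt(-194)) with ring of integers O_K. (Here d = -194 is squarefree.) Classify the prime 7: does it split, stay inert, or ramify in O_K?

-194 mod 4 = 2, hence disc K = 4·(-194) = -776 and O_K = ℤ[√-194].
Since gcd(7, -776) = 1 the prime 7 does not ramify.
(-194/7) = 2^3 mod 7 = 1, giving Legendre symbol 1.
Legendre symbol 1 ⇒ 7 is split.

splits completely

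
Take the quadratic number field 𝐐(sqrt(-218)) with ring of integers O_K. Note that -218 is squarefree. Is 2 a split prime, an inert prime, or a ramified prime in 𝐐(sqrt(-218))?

p ramifies

-218 mod 4 = 2, hence disc K = 4·(-218) = -872 and O_K = ℤ[√-218].
Ramification test: 2 | -872. The prime 2 ramifies in K.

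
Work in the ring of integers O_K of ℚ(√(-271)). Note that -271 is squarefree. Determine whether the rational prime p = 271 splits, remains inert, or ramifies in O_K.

d = -271 ≡ 1 (mod 4), so O_K = ℤ[(1+√-271)/2] and disc(K) = d = -271.
disc(K) = -271 = 271·(-1), so p = 271 is ramified.

p ramifies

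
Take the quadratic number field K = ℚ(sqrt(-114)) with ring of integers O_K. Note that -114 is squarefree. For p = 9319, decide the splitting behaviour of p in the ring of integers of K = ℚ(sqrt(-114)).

inert — (9319) stays prime in O_K

Since -114 ≢ 1 mod 4, the ring of integers is ℤ[√-114] with discriminant 4·(-114) = -456.
9319 ∤ -456, so 9319 is unramified.
(-114/9319) = 9205^4659 mod 9319 = 9318, giving Legendre symbol -1.
d is a non-residue mod p, hence 9319 remains inert in O_K.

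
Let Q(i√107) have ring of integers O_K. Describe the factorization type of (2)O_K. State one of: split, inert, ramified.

2 remains inert

-107 mod 4 = 1, hence disc K = -107 and O_K = ℤ[(1+√-107)/2].
2 ∤ -107, so 2 is unramified.
Checking d mod 8: -107 ≡ 5. Hence 2 is inert in O_K.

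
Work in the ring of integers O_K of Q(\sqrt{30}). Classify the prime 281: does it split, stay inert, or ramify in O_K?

Since 30 ≢ 1 mod 4, the ring of integers is ℤ[√30] with discriminant 4·30 = 120.
disc(K) = 120 is not divisible by 281; 281 is unramified.
(30/281) = 30^140 mod 281 = 280, giving Legendre symbol -1.
d is a non-residue mod p, hence 281 remains inert in O_K.

inert — (281) stays prime in O_K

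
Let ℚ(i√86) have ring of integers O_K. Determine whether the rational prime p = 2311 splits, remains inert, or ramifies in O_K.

remains prime (inert)

Since -86 ≢ 1 mod 4, the ring of integers is ℤ[√-86] with discriminant 4·(-86) = -344.
Since gcd(2311, -344) = 1 the prime 2311 does not ramify.
Compute (-86/2311) via Euler: 2225^((2311-1)/2) mod 2311 = 2310, so (-86/2311) = -1.
d is a non-residue mod p, hence 2311 remains inert in O_K.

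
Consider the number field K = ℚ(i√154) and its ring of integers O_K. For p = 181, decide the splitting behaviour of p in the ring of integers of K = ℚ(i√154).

split — (181) = 𝔭₁𝔭₂ with 𝔭₁ ≠ 𝔭₂

-154 mod 4 = 2, hence disc K = 4·(-154) = -616 and O_K = ℤ[√-154].
disc(K) = -616 is not divisible by 181; 181 is unramified.
Legendre symbol by Euler's criterion: (-154/181) ≡ (-154)^90 ≡ 1 (mod 181), i.e. (-154/181) = 1.
(-154/181) = 1, so 181 splits.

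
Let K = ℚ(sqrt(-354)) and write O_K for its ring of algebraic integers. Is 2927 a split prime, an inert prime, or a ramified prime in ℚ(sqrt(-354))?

Since -354 ≢ 1 mod 4, the ring of integers is ℤ[√-354] with discriminant 4·(-354) = -1416.
Since gcd(2927, -1416) = 1 the prime 2927 does not ramify.
Euler's criterion: (-354)^1463 mod 2927 = 1. Thus (-354|2927) = 1.
d is a quadratic residue mod p, hence 2927 splits in O_K.

split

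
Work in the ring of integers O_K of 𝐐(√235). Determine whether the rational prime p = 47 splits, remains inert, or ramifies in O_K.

235 mod 4 = 3, hence disc K = 4·235 = 940 and O_K = ℤ[√235].
Ramification test: 47 | 940. The prime 47 ramifies in K.

ramified — (47) = 𝔭²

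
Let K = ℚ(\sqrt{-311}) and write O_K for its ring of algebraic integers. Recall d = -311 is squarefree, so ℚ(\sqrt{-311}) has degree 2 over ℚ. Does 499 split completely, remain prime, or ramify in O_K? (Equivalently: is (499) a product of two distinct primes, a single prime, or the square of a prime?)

p splits

d = -311 ≡ 1 (mod 4), so O_K = ℤ[(1+√-311)/2] and disc(K) = d = -311.
Since gcd(499, -311) = 1 the prime 499 does not ramify.
Euler's criterion: (-311)^249 mod 499 = 1. Thus (-311|499) = 1.
d is a quadratic residue mod p, hence 499 splits in O_K.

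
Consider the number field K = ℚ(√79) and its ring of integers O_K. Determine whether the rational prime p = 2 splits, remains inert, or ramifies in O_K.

2 is ramified

79 mod 4 = 3, hence disc K = 4·79 = 316 and O_K = ℤ[√79].
disc(K) = 316 = 2·158, so p = 2 is ramified.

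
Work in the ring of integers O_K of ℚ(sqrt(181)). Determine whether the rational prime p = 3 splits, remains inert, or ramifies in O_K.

split — (3) = 𝔭₁𝔭₂ with 𝔭₁ ≠ 𝔭₂

d = 181 ≡ 1 (mod 4), so O_K = ℤ[(1+√181)/2] and disc(K) = d = 181.
disc(K) = 181 is not divisible by 3; 3 is unramified.
(181/3) = 1^1 mod 3 = 1, giving Legendre symbol 1.
(181/3) = 1, so 3 splits.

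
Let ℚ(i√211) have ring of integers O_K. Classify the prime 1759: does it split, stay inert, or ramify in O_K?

split

Since -211 ≡ 1 mod 4, the ring of integers is ℤ[(1+√-211)/2] with discriminant -211.
1759 ∤ -211, so 1759 is unramified.
Compute (-211/1759) via Euler: 1548^((1759-1)/2) mod 1759 = 1, so (-211/1759) = 1.
d is a quadratic residue mod p, hence 1759 splits in O_K.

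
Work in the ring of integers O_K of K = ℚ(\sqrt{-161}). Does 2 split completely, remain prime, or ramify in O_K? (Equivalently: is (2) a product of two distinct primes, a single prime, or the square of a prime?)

ramified

Since -161 ≢ 1 mod 4, the ring of integers is ℤ[√-161] with discriminant 4·(-161) = -644.
Ramification test: 2 | -644. The prime 2 ramifies in K.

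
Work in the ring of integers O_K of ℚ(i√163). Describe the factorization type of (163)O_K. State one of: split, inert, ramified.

Since -163 ≡ 1 mod 4, the ring of integers is ℤ[(1+√-163)/2] with discriminant -163.
Ramification test: 163 | -163. The prime 163 ramifies in K.

163 is ramified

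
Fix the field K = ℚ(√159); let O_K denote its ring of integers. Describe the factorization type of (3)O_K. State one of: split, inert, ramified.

ramified — (3) = 𝔭²

159 mod 4 = 3, hence disc K = 4·159 = 636 and O_K = ℤ[√159].
Ramification test: 3 | 636. The prime 3 ramifies in K.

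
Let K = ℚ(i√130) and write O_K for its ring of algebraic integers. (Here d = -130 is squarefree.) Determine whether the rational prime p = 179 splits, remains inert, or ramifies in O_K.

d = -130 ≡ 2 (mod 4), so O_K = ℤ[√-130] and disc(K) = 4d = -520.
Since gcd(179, -520) = 1 the prime 179 does not ramify.
Legendre symbol by Euler's criterion: (-130/179) ≡ (-130)^89 ≡ 1 (mod 179), i.e. (-130/179) = 1.
(-130/179) = 1, so 179 splits.

p splits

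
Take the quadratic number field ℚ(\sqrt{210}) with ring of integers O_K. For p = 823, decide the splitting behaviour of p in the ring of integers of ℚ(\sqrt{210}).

823 remains inert

d = 210 ≡ 2 (mod 4), so O_K = ℤ[√210] and disc(K) = 4d = 840.
disc(K) = 840 is not divisible by 823; 823 is unramified.
(210/823) = 210^411 mod 823 = 822, giving Legendre symbol -1.
(210/823) = -1, so 823 is inert.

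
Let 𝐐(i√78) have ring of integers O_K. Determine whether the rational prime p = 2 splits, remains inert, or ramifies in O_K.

2 is ramified

d = -78 ≡ 2 (mod 4), so O_K = ℤ[√-78] and disc(K) = 4d = -312.
2 divides disc(K) = -312, so 2 ramifies.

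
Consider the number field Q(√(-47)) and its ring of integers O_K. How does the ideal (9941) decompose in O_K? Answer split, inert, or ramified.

d = -47 ≡ 1 (mod 4), so O_K = ℤ[(1+√-47)/2] and disc(K) = d = -47.
Since gcd(9941, -47) = 1 the prime 9941 does not ramify.
(-47/9941) = 9894^4970 mod 9941 = 1, giving Legendre symbol 1.
d is a quadratic residue mod p, hence 9941 splits in O_K.

splits completely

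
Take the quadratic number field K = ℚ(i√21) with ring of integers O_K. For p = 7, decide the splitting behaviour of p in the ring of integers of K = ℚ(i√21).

p ramifies

-21 mod 4 = 3, hence disc K = 4·(-21) = -84 and O_K = ℤ[√-21].
Ramification test: 7 | -84. The prime 7 ramifies in K.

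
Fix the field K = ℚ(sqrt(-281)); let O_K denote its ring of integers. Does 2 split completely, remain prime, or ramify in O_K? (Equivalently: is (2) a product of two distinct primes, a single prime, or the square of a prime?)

ramifies in O_K

-281 mod 4 = 3, hence disc K = 4·(-281) = -1124 and O_K = ℤ[√-281].
disc(K) = -1124 = 2·(-562), so p = 2 is ramified.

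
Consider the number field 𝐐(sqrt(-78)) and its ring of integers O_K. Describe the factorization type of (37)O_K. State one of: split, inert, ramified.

-78 mod 4 = 2, hence disc K = 4·(-78) = -312 and O_K = ℤ[√-78].
37 ∤ -312, so 37 is unramified.
Euler's criterion: (-78)^18 mod 37 = 1. Thus (-78|37) = 1.
d is a quadratic residue mod p, hence 37 splits in O_K.

split — (37) = 𝔭₁𝔭₂ with 𝔭₁ ≠ 𝔭₂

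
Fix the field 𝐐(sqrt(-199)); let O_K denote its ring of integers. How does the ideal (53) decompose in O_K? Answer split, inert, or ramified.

53 splits in O_K

Since -199 ≡ 1 mod 4, the ring of integers is ℤ[(1+√-199)/2] with discriminant -199.
disc(K) = -199 is not divisible by 53; 53 is unramified.
(-199/53) = 13^26 mod 53 = 1, giving Legendre symbol 1.
(-199/53) = 1, so 53 splits.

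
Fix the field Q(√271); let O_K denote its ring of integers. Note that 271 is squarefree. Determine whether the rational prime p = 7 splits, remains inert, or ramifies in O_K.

271 mod 4 = 3, hence disc K = 4·271 = 1084 and O_K = ℤ[√271].
Since gcd(7, 1084) = 1 the prime 7 does not ramify.
Euler's criterion: 271^3 mod 7 = 6. Thus (271|7) = -1.
d is a non-residue mod p, hence 7 remains inert in O_K.

inert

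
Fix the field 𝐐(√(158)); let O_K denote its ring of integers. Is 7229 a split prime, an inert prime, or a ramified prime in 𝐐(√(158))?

Since 158 ≢ 1 mod 4, the ring of integers is ℤ[√158] with discriminant 4·158 = 632.
Since gcd(7229, 632) = 1 the prime 7229 does not ramify.
(158/7229) = 158^3614 mod 7229 = 7228, giving Legendre symbol -1.
Legendre symbol -1 ⇒ 7229 is inert.

inert — (7229) stays prime in O_K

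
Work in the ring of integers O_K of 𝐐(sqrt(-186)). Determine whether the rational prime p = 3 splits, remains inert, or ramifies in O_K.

ramifies in O_K

-186 mod 4 = 2, hence disc K = 4·(-186) = -744 and O_K = ℤ[√-186].
3 divides disc(K) = -744, so 3 ramifies.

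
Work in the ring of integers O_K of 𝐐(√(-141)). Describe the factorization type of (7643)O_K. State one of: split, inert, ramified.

p is inert

-141 mod 4 = 3, hence disc K = 4·(-141) = -564 and O_K = ℤ[√-141].
Since gcd(7643, -564) = 1 the prime 7643 does not ramify.
(-141/7643) = 7502^3821 mod 7643 = 7642, giving Legendre symbol -1.
Legendre symbol -1 ⇒ 7643 is inert.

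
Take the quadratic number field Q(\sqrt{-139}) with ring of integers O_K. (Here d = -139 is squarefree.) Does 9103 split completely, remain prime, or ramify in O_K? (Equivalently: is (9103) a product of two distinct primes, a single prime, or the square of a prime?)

-139 mod 4 = 1, hence disc K = -139 and O_K = ℤ[(1+√-139)/2].
disc(K) = -139 is not divisible by 9103; 9103 is unramified.
(-139/9103) = 8964^4551 mod 9103 = 9102, giving Legendre symbol -1.
d is a non-residue mod p, hence 9103 remains inert in O_K.

inert — (9103) stays prime in O_K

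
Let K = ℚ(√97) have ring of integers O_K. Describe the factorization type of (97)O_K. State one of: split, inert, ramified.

97 mod 4 = 1, hence disc K = 97 and O_K = ℤ[(1+√97)/2].
Ramification test: 97 | 97. The prime 97 ramifies in K.

ramified — (97) = 𝔭²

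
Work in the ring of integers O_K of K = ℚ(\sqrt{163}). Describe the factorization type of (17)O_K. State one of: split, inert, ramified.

Since 163 ≢ 1 mod 4, the ring of integers is ℤ[√163] with discriminant 4·163 = 652.
Since gcd(17, 652) = 1 the prime 17 does not ramify.
Legendre symbol by Euler's criterion: (163/17) ≡ 163^8 ≡ 16 (mod 17), i.e. (163/17) = -1.
(163/17) = -1, so 17 is inert.

17 remains inert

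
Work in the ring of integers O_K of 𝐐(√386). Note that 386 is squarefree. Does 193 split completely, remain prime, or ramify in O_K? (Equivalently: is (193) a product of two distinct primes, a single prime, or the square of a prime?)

Since 386 ≢ 1 mod 4, the ring of integers is ℤ[√386] with discriminant 4·386 = 1544.
Ramification test: 193 | 1544. The prime 193 ramifies in K.

ramified — (193) = 𝔭²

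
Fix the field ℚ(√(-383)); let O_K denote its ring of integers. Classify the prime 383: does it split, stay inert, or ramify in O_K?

-383 mod 4 = 1, hence disc K = -383 and O_K = ℤ[(1+√-383)/2].
disc(K) = -383 = 383·(-1), so p = 383 is ramified.

383 is ramified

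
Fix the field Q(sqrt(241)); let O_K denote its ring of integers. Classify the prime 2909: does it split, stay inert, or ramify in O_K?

2909 remains inert

d = 241 ≡ 1 (mod 4), so O_K = ℤ[(1+√241)/2] and disc(K) = d = 241.
2909 ∤ 241, so 2909 is unramified.
Compute (241/2909) via Euler: 241^((2909-1)/2) mod 2909 = 2908, so (241/2909) = -1.
(241/2909) = -1, so 2909 is inert.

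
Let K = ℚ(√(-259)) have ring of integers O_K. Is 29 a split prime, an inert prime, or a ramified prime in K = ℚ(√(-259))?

d = -259 ≡ 1 (mod 4), so O_K = ℤ[(1+√-259)/2] and disc(K) = d = -259.
29 ∤ -259, so 29 is unramified.
(-259/29) = 2^14 mod 29 = 28, giving Legendre symbol -1.
Legendre symbol -1 ⇒ 29 is inert.

remains prime (inert)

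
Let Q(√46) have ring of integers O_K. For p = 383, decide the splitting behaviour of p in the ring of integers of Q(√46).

383 splits in O_K

46 mod 4 = 2, hence disc K = 4·46 = 184 and O_K = ℤ[√46].
Since gcd(383, 184) = 1 the prime 383 does not ramify.
(46/383) = 46^191 mod 383 = 1, giving Legendre symbol 1.
(46/383) = 1, so 383 splits.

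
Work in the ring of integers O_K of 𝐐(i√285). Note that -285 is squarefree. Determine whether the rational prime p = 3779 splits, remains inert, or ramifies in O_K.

3779 splits in O_K

Since -285 ≢ 1 mod 4, the ring of integers is ℤ[√-285] with discriminant 4·(-285) = -1140.
3779 ∤ -1140, so 3779 is unramified.
Compute (-285/3779) via Euler: 3494^((3779-1)/2) mod 3779 = 1, so (-285/3779) = 1.
(-285/3779) = 1, so 3779 splits.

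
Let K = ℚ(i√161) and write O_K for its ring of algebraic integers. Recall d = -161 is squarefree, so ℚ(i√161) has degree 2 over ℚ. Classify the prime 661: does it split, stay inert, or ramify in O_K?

split — (661) = 𝔭₁𝔭₂ with 𝔭₁ ≠ 𝔭₂

Since -161 ≢ 1 mod 4, the ring of integers is ℤ[√-161] with discriminant 4·(-161) = -644.
661 ∤ -644, so 661 is unramified.
Euler's criterion: (-161)^330 mod 661 = 1. Thus (-161|661) = 1.
Legendre symbol 1 ⇒ 661 is split.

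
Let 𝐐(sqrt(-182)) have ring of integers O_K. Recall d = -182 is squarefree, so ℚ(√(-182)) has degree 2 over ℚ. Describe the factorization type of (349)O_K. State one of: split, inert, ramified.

p is inert

Since -182 ≢ 1 mod 4, the ring of integers is ℤ[√-182] with discriminant 4·(-182) = -728.
disc(K) = -728 is not divisible by 349; 349 is unramified.
Euler's criterion: (-182)^174 mod 349 = 348. Thus (-182|349) = -1.
d is a non-residue mod p, hence 349 remains inert in O_K.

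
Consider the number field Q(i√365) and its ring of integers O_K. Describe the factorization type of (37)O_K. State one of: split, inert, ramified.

Since -365 ≢ 1 mod 4, the ring of integers is ℤ[√-365] with discriminant 4·(-365) = -1460.
Since gcd(37, -1460) = 1 the prime 37 does not ramify.
Compute (-365/37) via Euler: 5^((37-1)/2) mod 37 = 36, so (-365/37) = -1.
Legendre symbol -1 ⇒ 37 is inert.

37 remains inert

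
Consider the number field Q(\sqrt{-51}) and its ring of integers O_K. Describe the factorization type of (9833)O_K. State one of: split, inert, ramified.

-51 mod 4 = 1, hence disc K = -51 and O_K = ℤ[(1+√-51)/2].
Since gcd(9833, -51) = 1 the prime 9833 does not ramify.
Euler's criterion: (-51)^4916 mod 9833 = 1. Thus (-51|9833) = 1.
Legendre symbol 1 ⇒ 9833 is split.

9833 splits in O_K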